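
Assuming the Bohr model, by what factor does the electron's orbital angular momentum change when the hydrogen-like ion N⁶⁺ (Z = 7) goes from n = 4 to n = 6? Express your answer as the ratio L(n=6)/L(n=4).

3/2

L = nℏ depends only on n, so L ∝ n.
L(n=6)/L(n=4) = (6/4)^1 = 3/2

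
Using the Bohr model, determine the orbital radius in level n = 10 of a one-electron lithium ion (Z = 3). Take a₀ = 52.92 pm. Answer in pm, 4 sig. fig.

1764 pm

r_n = n²a₀/Z = 10² × 52.92 / 3
    = 100 × 52.92 / 3 = 1764 pm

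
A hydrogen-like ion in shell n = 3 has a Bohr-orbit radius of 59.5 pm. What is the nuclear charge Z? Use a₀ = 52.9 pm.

8

r_n = n²a₀/Z ⇒ Z = n²a₀/r = 3² × 52.9 / 59.5 ≈ 8.00
Z = 8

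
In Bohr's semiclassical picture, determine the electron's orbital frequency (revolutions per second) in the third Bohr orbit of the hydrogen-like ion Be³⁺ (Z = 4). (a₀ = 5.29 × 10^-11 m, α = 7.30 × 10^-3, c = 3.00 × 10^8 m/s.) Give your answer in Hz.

3.90 × 10^15 Hz

r = n²a₀/Z = 1.19 × 10^-10 m, v = Zαc/n = 2.92 × 10^6 m/s
f = v/(2πr) = 3.90 × 10^15 Hz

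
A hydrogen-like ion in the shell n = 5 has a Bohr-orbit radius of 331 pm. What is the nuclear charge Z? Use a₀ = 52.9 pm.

4

r_n = n²a₀/Z ⇒ Z = n²a₀/r = 5² × 52.9 / 331 ≈ 4.00
Z = 4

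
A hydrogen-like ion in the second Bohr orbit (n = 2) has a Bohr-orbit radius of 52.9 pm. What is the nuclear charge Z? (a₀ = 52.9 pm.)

4

r_n = n²a₀/Z ⇒ Z = n²a₀/r = 2² × 52.9 / 52.9 ≈ 4.00
Z = 4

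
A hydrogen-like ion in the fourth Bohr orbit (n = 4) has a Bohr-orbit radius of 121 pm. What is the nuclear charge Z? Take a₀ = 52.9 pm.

7

r_n = n²a₀/Z ⇒ Z = n²a₀/r = 4² × 52.9 / 121 ≈ 7.00
Z = 7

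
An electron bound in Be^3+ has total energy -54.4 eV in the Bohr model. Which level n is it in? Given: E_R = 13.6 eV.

E_n = −E_R Z²/n² ⇒ n² = E_R Z²/(−E_n) = 13.6 × 4² / 54.4 ≈ 4.00
n = 2

2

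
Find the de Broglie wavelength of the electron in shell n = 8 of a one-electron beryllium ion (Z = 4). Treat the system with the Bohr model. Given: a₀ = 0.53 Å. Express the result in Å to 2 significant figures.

6.7 Å

The Bohr quantisation condition is nλ = 2πr_n.
r_n = n²a₀/Z = 8.5 Å
λ = 2πr_n/n = 2π·8.5/8 = 6.7 Å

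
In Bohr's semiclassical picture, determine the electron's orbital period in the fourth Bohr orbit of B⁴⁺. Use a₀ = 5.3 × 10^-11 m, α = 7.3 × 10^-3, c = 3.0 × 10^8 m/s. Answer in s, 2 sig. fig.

r = n²a₀/Z = 4²·5.3 × 10^-11/5 = 1.7 × 10^-10 m
v = Zαc/n = 5·0.0073·3.0 × 10^8/4 = 2.7 × 10^6 m/s
T = 2πr/v = 3.9 × 10^-16 s

3.9 × 10^-16 s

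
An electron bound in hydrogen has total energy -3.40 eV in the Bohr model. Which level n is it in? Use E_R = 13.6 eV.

E_n = −E_R Z²/n² ⇒ n² = E_R Z²/(−E_n) = 13.6 × 1² / 3.40 ≈ 4.00
n = 2

2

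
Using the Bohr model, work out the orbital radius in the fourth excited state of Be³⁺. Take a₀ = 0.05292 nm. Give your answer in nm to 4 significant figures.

r_n = n²a₀/Z = 5² × 0.05292 / 4
    = 25 × 0.05292 / 4 = 0.3307 nm

0.3307 nm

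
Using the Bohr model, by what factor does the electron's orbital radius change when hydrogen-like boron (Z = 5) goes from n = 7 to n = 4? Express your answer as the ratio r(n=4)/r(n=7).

r ∝ Z^-1 · n^2; with Z fixed, r ∝ n^2.
r(n=4)/r(n=7) = (4/7)^2 = 16/49

16/49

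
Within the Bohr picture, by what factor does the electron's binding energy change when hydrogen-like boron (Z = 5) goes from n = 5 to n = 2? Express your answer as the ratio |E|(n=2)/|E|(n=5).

|E| ∝ Z^2 · n^-2; with Z fixed, |E| ∝ n^-2.
|E|(n=2)/|E|(n=5) = (2/5)^-2 = 25/4

25/4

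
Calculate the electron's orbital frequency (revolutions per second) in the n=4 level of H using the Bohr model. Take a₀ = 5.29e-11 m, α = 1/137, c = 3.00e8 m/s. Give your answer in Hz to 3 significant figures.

1.03e14 Hz

r = n²a₀/Z = 8.46e-10 m, v = Zαc/n = 5.47e5 m/s
f = v/(2πr) = 1.03e14 Hz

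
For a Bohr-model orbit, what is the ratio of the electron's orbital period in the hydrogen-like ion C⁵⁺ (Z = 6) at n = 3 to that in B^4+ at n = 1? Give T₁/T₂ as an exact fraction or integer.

75/4

T ∝ Z^-2 · n^3
T₁/T₂ = (6/5)^-2 · (3/1)^3 = 75/4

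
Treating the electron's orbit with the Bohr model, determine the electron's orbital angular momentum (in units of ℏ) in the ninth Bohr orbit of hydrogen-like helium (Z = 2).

L_n = nℏ, so L/ℏ = n = 9.

9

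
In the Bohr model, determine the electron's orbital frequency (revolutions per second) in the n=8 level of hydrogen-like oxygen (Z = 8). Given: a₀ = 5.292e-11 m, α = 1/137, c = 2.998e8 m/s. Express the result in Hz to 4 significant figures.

r = n²a₀/Z = 4.234e-10 m, v = Zαc/n = 2.188e6 m/s
f = v/(2πr) = 8.227e14 Hz

8.227e14 Hz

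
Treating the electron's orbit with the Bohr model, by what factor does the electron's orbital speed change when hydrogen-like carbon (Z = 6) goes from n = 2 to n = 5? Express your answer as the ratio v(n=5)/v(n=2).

v ∝ Z^1 · n^-1; with Z fixed, v ∝ n^-1.
v(n=5)/v(n=2) = (5/2)^-1 = 2/5

2/5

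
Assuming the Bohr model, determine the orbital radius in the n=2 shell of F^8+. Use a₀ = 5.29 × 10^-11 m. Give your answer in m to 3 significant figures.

2.35 × 10^-11 m

r_n = n²a₀/Z = 2² × 5.29 × 10^-11 / 9
    = 4 × 5.29 × 10^-11 / 9 = 2.35 × 10^-11 m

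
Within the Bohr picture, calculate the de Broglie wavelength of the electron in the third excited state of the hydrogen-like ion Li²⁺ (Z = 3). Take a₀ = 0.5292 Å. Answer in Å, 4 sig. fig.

4.433 Å

The Bohr quantisation condition is nλ = 2πr_n.
r_n = n²a₀/Z = 2.822 Å
λ = 2πr_n/n = 2π·2.822/4 = 4.433 Å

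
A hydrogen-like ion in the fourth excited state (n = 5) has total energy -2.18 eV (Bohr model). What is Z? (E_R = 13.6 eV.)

2

E_n = −E_R Z²/n² ⇒ Z² = −E_n n²/E_R = 2.18 × 5² / 13.6 ≈ 4.01
Z = 2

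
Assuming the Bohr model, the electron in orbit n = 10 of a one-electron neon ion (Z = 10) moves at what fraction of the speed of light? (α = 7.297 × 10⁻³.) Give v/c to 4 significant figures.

0.007297

v_n = Zαc/n, so v/c = Zα/n = 10 × 0.007297 / 10 = 0.007297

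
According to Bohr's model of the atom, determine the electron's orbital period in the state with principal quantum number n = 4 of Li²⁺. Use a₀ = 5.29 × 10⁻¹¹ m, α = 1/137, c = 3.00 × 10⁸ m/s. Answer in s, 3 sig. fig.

r = n²a₀/Z = 4²·5.29 × 10⁻¹¹/3 = 2.82 × 10⁻¹⁰ m
v = Zαc/n = 3·0.00730·3.00 × 10⁸/4 = 1.64 × 10⁶ m/s
T = 2πr/v = 1.08 × 10⁻¹⁵ s

1.08 × 10⁻¹⁵ s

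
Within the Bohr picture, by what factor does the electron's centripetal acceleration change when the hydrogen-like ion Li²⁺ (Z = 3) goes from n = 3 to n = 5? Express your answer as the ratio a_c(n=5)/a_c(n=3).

81/625

a_c ∝ Z^3 · n^-4; with Z fixed, a_c ∝ n^-4.
a_c(n=5)/a_c(n=3) = (5/3)^-4 = 81/625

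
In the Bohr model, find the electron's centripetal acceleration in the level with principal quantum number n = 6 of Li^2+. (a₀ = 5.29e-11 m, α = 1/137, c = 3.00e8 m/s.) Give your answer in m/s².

1.89e21 m/s²

r = n²a₀/Z = 6.35e-10 m, v = Zαc/n = 1.09e6 m/s
a = v²/r = (1.09e6)² / 6.35e-10 = 1.89e21 m/s²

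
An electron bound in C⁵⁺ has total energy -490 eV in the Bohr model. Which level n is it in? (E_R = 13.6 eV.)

E_n = −E_R Z²/n² ⇒ n² = E_R Z²/(−E_n) = 13.6 × 6² / 490 ≈ 1.00
n = 1

1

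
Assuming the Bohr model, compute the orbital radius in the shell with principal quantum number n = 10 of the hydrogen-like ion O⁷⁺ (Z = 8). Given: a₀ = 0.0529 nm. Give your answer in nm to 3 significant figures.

0.661 nm

r_n = n²a₀/Z = 10² × 0.0529 / 8
    = 100 × 0.0529 / 8 = 0.661 nm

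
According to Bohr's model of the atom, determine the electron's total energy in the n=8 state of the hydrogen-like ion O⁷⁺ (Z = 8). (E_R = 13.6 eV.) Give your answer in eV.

-13.6 eV

E_n = −E_R·Z²/n² = −13.6 × 8²/8² = -13.6 eV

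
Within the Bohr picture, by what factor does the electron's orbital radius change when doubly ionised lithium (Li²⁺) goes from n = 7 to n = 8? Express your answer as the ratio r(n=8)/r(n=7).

64/49

r ∝ Z^-1 · n^2; with Z fixed, r ∝ n^2.
r(n=8)/r(n=7) = (8/7)^2 = 64/49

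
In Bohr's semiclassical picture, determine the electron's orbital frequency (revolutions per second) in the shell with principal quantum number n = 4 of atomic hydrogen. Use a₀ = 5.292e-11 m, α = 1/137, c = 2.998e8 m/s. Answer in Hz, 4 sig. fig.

1.028e14 Hz

r = n²a₀/Z = 8.467e-10 m, v = Zαc/n = 5.471e5 m/s
f = v/(2πr) = 1.028e14 Hz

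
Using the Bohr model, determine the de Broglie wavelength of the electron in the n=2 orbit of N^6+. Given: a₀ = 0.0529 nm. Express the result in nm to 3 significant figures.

0.0950 nm

The Bohr quantisation condition is nλ = 2πr_n.
r_n = n²a₀/Z = 0.0302 nm
λ = 2πr_n/n = 2π·0.0302/2 = 0.0950 nm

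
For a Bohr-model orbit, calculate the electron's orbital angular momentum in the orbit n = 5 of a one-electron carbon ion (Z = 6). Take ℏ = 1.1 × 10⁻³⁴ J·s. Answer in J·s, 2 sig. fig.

L_n = nℏ = 5 × 1.1 × 10⁻³⁴ = 5.5 × 10⁻³⁴ J·s

5.5 × 10⁻³⁴ J·s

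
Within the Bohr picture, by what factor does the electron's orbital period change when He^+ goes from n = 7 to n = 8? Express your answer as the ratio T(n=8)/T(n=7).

512/343

T ∝ Z^-2 · n^3; with Z fixed, T ∝ n^3.
T(n=8)/T(n=7) = (8/7)^3 = 512/343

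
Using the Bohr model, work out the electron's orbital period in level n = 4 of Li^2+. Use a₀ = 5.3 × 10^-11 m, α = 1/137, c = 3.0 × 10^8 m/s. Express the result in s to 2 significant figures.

1.1 × 10^-15 s

r = n²a₀/Z = 4²·5.3 × 10^-11/3 = 2.8 × 10^-10 m
v = Zαc/n = 3·0.0073·3.0 × 10^8/4 = 1.6 × 10^6 m/s
T = 2πr/v = 1.1 × 10^-15 s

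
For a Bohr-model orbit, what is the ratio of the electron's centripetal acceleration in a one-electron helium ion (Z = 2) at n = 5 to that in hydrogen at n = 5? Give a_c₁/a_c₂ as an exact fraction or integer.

a_c ∝ Z^3 · n^-4
a_c₁/a_c₂ = (2/1)^3 · (5/5)^-4 = 8

8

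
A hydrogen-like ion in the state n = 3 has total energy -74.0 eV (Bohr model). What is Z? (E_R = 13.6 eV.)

E_n = −E_R Z²/n² ⇒ Z² = −E_n n²/E_R = 74.0 × 3² / 13.6 ≈ 48.97
Z = 7

7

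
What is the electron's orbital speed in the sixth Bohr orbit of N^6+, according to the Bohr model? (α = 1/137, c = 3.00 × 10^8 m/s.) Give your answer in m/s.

2.55 × 10^6 m/s

v_n = Zαc/n = 7 × 0.00730 × 3.00 × 10^8 / 6
    = 2.55 × 10^6 m/s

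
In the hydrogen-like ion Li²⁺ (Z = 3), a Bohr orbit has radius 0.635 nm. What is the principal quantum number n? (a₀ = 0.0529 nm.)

r_n = n²a₀/Z ⇒ n² = rZ/a₀ = 0.635 × 3 / 0.0529 ≈ 36.01
n = 6

6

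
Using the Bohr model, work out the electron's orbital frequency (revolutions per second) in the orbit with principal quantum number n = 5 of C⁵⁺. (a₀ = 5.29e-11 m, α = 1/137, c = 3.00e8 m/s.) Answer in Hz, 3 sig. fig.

1.90e15 Hz

r = n²a₀/Z = 2.20e-10 m, v = Zαc/n = 2.63e6 m/s
f = v/(2πr) = 1.90e15 Hz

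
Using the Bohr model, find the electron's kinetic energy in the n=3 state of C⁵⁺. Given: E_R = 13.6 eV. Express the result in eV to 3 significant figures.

For a Coulomb orbit the virial theorem gives K = −E_n.
E_n = −E_R·Z²/n², so K = E_R·Z²/n² = 13.6 × 6²/3² = 54.4 eV

54.4 eV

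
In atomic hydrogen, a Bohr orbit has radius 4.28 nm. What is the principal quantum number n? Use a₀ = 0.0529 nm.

9

r_n = n²a₀/Z ⇒ n² = rZ/a₀ = 4.28 × 1 / 0.0529 ≈ 80.91
n = 9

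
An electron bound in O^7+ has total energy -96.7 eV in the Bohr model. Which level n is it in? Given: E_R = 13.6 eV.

3

E_n = −E_R Z²/n² ⇒ n² = E_R Z²/(−E_n) = 13.6 × 8² / 96.7 ≈ 9.00
n = 3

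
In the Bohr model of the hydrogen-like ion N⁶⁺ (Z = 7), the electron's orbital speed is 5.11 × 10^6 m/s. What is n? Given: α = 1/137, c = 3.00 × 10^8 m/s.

3

v_n = Zαc/n ⇒ n = Zαc/v = 7 × 0.00730 × 3.00 × 10^8 / 5.11 × 10^6 ≈ 3.00
n = 3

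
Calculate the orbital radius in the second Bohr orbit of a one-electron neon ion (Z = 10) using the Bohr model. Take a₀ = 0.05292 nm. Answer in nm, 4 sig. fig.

0.02117 nm

r_n = n²a₀/Z = 2² × 0.05292 / 10
    = 4 × 0.05292 / 10 = 0.02117 nm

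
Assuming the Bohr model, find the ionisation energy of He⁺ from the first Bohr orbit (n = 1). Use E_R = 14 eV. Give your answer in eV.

E_n = −E_R·Z²/n² = −14 × 2²/1² eV = -56 eV
Ionisation energy = −E_n = 56 eV

56 eV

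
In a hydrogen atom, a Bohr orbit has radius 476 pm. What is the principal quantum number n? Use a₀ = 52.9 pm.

r_n = n²a₀/Z ⇒ n² = rZ/a₀ = 476 × 1 / 52.9 ≈ 9.00
n = 3

3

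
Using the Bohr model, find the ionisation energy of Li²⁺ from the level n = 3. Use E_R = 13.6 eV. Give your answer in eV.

E_n = −E_R·Z²/n² = −13.6 × 3²/3² eV = -13.6 eV
Ionisation energy = −E_n = 13.6 eV

13.6 eV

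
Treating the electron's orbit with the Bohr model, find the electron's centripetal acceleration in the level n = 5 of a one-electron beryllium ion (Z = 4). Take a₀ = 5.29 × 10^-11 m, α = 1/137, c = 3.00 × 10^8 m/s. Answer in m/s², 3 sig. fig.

9.28 × 10^21 m/s²

r = n²a₀/Z = 3.31 × 10^-10 m, v = Zαc/n = 1.75 × 10^6 m/s
a = v²/r = (1.75 × 10^6)² / 3.31 × 10^-10 = 9.28 × 10^21 m/s²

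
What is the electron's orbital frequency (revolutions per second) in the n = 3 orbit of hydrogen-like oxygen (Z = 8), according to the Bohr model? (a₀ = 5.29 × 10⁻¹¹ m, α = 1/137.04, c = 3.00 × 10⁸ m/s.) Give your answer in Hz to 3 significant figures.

1.56 × 10¹⁶ Hz

r = n²a₀/Z = 5.95 × 10⁻¹¹ m, v = Zαc/n = 5.84 × 10⁶ m/s
f = v/(2πr) = 1.56 × 10¹⁶ Hz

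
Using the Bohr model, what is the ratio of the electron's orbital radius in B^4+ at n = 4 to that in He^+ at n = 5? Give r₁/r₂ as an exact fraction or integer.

32/125

r ∝ Z^-1 · n^2
r₁/r₂ = (5/2)^-1 · (4/5)^2 = 32/125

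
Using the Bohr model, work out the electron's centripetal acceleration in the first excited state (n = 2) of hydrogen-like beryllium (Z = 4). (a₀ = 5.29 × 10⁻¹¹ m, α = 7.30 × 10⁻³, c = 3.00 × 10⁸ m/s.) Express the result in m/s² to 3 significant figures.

3.63 × 10²³ m/s²

r = n²a₀/Z = 5.29 × 10⁻¹¹ m, v = Zαc/n = 4.38 × 10⁶ m/s
a = v²/r = (4.38 × 10⁶)² / 5.29 × 10⁻¹¹ = 3.63 × 10²³ m/s²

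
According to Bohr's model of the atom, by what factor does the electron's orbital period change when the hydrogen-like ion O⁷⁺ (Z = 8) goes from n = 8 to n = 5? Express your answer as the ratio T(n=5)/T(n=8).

T ∝ Z^-2 · n^3; with Z fixed, T ∝ n^3.
T(n=5)/T(n=8) = (5/8)^3 = 125/512

125/512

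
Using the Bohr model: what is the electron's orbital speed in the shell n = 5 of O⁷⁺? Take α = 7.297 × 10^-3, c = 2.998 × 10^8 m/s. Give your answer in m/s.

3.500 × 10^6 m/s

v_n = Zαc/n = 8 × 0.007297 × 2.998 × 10^8 / 5
    = 3.500 × 10^6 m/s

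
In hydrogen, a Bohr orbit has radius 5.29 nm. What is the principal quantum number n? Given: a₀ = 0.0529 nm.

10

r_n = n²a₀/Z ⇒ n² = rZ/a₀ = 5.29 × 1 / 0.0529 ≈ 100.00
n = 10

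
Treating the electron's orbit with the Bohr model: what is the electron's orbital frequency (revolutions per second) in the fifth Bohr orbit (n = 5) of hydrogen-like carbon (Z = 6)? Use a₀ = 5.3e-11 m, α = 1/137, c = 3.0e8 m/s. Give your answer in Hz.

1.9e15 Hz

r = n²a₀/Z = 2.2e-10 m, v = Zαc/n = 2.6e6 m/s
f = v/(2πr) = 1.9e15 Hz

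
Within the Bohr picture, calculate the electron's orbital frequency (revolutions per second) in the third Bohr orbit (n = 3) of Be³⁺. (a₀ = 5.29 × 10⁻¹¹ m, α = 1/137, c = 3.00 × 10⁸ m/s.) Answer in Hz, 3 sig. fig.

r = n²a₀/Z = 1.19 × 10⁻¹⁰ m, v = Zαc/n = 2.92 × 10⁶ m/s
f = v/(2πr) = 3.90 × 10¹⁵ Hz

3.90 × 10¹⁵ Hz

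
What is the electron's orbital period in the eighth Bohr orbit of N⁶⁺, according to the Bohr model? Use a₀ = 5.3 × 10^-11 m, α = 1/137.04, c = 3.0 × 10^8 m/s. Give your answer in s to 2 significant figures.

1.6 × 10^-15 s

r = n²a₀/Z = 8²·5.3 × 10^-11/7 = 4.8 × 10^-10 m
v = Zαc/n = 7·0.0073·3.0 × 10^8/8 = 1.9 × 10^6 m/s
T = 2πr/v = 1.6 × 10^-15 s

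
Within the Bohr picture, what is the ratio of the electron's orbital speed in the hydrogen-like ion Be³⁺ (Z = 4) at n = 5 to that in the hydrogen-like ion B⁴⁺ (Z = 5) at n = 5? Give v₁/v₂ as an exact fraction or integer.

4/5

v ∝ Z^1 · n^-1
v₁/v₂ = (4/5)^1 · (5/5)^-1 = 4/5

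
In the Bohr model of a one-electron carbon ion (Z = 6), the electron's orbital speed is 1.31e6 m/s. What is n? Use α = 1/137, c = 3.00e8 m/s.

10

v_n = Zαc/n ⇒ n = Zαc/v = 6 × 0.00730 × 3.00e8 / 1.31e6 ≈ 10.03
n = 10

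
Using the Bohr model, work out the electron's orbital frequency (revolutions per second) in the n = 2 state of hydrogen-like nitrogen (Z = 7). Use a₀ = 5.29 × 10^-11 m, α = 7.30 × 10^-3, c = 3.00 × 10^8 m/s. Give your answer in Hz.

4.04 × 10^16 Hz

r = n²a₀/Z = 3.02 × 10^-11 m, v = Zαc/n = 7.67 × 10^6 m/s
f = v/(2πr) = 4.04 × 10^16 Hz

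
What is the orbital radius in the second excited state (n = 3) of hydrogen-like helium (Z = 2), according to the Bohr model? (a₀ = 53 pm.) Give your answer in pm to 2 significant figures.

240 pm

r_n = n²a₀/Z = 3² × 53 / 2
    = 9 × 53 / 2 = 240 pm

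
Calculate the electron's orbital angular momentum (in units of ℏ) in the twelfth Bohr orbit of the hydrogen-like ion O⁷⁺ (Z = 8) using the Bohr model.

12

L_n = nℏ, so L/ℏ = n = 12.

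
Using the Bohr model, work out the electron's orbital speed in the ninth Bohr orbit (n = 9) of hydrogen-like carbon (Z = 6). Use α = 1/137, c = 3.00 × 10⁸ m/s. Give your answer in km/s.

1460 km/s

v_n = Zαc/n = 6 × 0.00730 × 3.00 × 10⁸ / 9
    = 1460 km/s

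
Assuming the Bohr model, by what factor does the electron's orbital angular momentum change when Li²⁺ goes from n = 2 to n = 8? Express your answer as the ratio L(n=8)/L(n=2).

4

L = nℏ depends only on n, so L ∝ n.
L(n=8)/L(n=2) = (8/2)^1 = 4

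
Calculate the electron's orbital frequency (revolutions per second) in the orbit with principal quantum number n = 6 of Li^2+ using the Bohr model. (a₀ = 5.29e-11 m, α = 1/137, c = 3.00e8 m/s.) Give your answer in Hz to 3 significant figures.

r = n²a₀/Z = 6.35e-10 m, v = Zαc/n = 1.09e6 m/s
f = v/(2πr) = 2.75e14 Hz

2.75e14 Hz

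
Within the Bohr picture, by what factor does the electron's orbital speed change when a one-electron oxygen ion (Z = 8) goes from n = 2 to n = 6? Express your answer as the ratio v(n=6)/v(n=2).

v ∝ Z^1 · n^-1; with Z fixed, v ∝ n^-1.
v(n=6)/v(n=2) = (6/2)^-1 = 1/3

1/3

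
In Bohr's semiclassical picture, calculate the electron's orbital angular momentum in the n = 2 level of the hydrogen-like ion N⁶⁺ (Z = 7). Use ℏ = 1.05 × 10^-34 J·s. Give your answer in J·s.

2.10 × 10^-34 J·s

L_n = nℏ = 2 × 1.05 × 10^-34 = 2.10 × 10^-34 J·s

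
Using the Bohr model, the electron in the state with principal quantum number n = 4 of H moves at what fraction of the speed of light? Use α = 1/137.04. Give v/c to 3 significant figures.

0.00182

v_n = Zαc/n, so v/c = Zα/n = 1 × 0.00730 / 4 = 0.00182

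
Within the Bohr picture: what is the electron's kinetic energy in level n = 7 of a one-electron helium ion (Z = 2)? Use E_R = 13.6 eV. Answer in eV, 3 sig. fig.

1.11 eV

For a Coulomb orbit the virial theorem gives K = −E_n.
E_n = −E_R·Z²/n², so K = E_R·Z²/n² = 13.6 × 2²/7² = 1.11 eV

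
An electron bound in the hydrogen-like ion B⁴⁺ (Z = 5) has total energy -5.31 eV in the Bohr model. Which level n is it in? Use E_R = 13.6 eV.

8

E_n = −E_R Z²/n² ⇒ n² = E_R Z²/(−E_n) = 13.6 × 5² / 5.31 ≈ 64.03
n = 8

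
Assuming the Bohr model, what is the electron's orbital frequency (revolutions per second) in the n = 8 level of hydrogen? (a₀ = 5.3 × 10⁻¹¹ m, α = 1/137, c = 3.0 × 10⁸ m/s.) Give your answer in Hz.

r = n²a₀/Z = 3.4 × 10⁻⁹ m, v = Zαc/n = 2.7 × 10⁵ m/s
f = v/(2πr) = 1.3 × 10¹³ Hz

1.3 × 10¹³ Hz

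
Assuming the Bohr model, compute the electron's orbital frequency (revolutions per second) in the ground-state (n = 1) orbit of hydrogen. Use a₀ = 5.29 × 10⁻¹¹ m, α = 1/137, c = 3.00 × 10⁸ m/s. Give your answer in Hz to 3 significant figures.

r = n²a₀/Z = 5.29 × 10⁻¹¹ m, v = Zαc/n = 2.19 × 10⁶ m/s
f = v/(2πr) = 6.59 × 10¹⁵ Hz

6.59 × 10¹⁵ Hz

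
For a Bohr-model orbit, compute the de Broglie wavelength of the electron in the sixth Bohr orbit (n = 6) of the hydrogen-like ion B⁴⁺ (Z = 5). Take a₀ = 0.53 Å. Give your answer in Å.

The Bohr quantisation condition is nλ = 2πr_n.
r_n = n²a₀/Z = 3.8 Å
λ = 2πr_n/n = 2π·3.8/6 = 4.0 Å

4.0 Å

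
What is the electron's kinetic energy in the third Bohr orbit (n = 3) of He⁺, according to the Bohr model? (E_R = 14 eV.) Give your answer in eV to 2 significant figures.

6.2 eV

For a Coulomb orbit the virial theorem gives K = −E_n.
E_n = −E_R·Z²/n², so K = E_R·Z²/n² = 14 × 2²/3² = 6.2 eV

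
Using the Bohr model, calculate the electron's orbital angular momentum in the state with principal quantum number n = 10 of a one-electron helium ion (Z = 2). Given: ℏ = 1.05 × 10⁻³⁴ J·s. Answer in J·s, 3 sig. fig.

L_n = nℏ = 10 × 1.05 × 10⁻³⁴ = 1.05 × 10⁻³³ J·s

1.05 × 10⁻³³ J·s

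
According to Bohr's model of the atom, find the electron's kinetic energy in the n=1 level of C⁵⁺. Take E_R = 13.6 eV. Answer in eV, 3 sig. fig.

490 eV

For a Coulomb orbit the virial theorem gives K = −E_n.
E_n = −E_R·Z²/n², so K = E_R·Z²/n² = 13.6 × 6²/1² = 490 eV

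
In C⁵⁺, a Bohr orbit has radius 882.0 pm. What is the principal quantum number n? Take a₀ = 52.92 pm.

10

r_n = n²a₀/Z ⇒ n² = rZ/a₀ = 882.0 × 6 / 52.92 ≈ 100.00
n = 10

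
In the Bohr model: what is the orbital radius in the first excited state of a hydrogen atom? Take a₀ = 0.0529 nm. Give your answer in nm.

0.212 nm

r_n = n²a₀/Z = 2² × 0.0529 / 1
    = 4 × 0.0529 / 1 = 0.212 nm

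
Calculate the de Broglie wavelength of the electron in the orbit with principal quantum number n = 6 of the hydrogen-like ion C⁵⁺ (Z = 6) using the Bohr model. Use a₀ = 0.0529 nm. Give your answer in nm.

0.332 nm

The Bohr quantisation condition is nλ = 2πr_n.
r_n = n²a₀/Z = 0.317 nm
λ = 2πr_n/n = 2π·0.317/6 = 0.332 nm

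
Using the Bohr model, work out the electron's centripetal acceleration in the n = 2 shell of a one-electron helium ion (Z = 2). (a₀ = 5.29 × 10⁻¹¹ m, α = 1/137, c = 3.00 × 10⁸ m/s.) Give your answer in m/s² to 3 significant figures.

r = n²a₀/Z = 1.06 × 10⁻¹⁰ m, v = Zαc/n = 2.19 × 10⁶ m/s
a = v²/r = (2.19 × 10⁶)² / 1.06 × 10⁻¹⁰ = 4.53 × 10²² m/s²

4.53 × 10²² m/s²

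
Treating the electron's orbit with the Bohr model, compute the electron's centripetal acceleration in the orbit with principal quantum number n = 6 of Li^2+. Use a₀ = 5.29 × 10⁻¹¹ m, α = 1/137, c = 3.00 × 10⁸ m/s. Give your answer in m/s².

r = n²a₀/Z = 6.35 × 10⁻¹⁰ m, v = Zαc/n = 1.09 × 10⁶ m/s
a = v²/r = (1.09 × 10⁶)² / 6.35 × 10⁻¹⁰ = 1.89 × 10²¹ m/s²

1.89 × 10²¹ m/s²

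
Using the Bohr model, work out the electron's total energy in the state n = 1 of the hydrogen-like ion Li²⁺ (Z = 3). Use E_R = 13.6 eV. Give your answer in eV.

-122 eV

E_n = −E_R·Z²/n² = −13.6 × 3²/1² = -122 eV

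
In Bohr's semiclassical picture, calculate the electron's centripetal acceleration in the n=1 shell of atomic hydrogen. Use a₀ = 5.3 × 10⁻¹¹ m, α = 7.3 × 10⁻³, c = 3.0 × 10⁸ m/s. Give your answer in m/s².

r = n²a₀/Z = 5.3 × 10⁻¹¹ m, v = Zαc/n = 2.2 × 10⁶ m/s
a = v²/r = (2.2 × 10⁶)² / 5.3 × 10⁻¹¹ = 9.0 × 10²² m/s²

9.0 × 10²² m/s²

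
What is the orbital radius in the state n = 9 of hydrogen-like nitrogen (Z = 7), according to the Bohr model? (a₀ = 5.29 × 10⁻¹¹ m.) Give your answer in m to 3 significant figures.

6.12 × 10⁻¹⁰ m

r_n = n²a₀/Z = 9² × 5.29 × 10⁻¹¹ / 7
    = 81 × 5.29 × 10⁻¹¹ / 7 = 6.12 × 10⁻¹⁰ m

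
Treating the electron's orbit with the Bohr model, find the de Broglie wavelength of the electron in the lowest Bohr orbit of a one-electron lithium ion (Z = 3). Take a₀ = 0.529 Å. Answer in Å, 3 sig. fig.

1.11 Å

The Bohr quantisation condition is nλ = 2πr_n.
r_n = n²a₀/Z = 0.176 Å
λ = 2πr_n/n = 2π·0.176/1 = 1.11 Å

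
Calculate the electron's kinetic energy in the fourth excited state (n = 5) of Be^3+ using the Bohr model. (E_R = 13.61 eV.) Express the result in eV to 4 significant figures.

8.710 eV

For a Coulomb orbit the virial theorem gives K = −E_n.
E_n = −E_R·Z²/n², so K = E_R·Z²/n² = 13.61 × 4²/5² = 8.710 eV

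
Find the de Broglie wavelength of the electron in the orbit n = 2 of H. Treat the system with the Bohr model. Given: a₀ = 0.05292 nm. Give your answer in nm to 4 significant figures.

0.6650 nm

The Bohr quantisation condition is nλ = 2πr_n.
r_n = n²a₀/Z = 0.2117 nm
λ = 2πr_n/n = 2π·0.2117/2 = 0.6650 nm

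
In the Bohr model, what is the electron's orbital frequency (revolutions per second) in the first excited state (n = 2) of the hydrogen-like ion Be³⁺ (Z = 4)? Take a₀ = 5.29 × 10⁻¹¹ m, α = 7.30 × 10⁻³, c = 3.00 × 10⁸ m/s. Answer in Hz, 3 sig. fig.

r = n²a₀/Z = 5.29 × 10⁻¹¹ m, v = Zαc/n = 4.38 × 10⁶ m/s
f = v/(2πr) = 1.32 × 10¹⁶ Hz

1.32 × 10¹⁶ Hz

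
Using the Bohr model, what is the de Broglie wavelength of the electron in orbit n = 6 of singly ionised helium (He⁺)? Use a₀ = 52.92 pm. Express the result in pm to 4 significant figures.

997.5 pm

The Bohr quantisation condition is nλ = 2πr_n.
r_n = n²a₀/Z = 952.6 pm
λ = 2πr_n/n = 2π·952.6/6 = 997.5 pm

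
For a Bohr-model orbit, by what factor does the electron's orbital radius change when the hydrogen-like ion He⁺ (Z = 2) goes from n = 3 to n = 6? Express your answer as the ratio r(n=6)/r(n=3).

r ∝ Z^-1 · n^2; with Z fixed, r ∝ n^2.
r(n=6)/r(n=3) = (6/3)^2 = 4

4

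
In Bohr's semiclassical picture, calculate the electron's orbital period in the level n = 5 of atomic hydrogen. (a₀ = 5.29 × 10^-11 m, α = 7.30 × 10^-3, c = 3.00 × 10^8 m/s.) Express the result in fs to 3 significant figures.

19.0 fs

r = n²a₀/Z = 5²·5.29 × 10^-11/1 = 1.32 × 10^-9 m
v = Zαc/n = 1·0.00730·3.00 × 10^8/5 = 4.38 × 10^5 m/s
T = 2πr/v = 1.90 × 10^-14 s = 19.0 fs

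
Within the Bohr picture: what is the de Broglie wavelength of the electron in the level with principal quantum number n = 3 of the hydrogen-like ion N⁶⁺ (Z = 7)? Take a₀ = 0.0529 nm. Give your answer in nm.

0.142 nm

The Bohr quantisation condition is nλ = 2πr_n.
r_n = n²a₀/Z = 0.0680 nm
λ = 2πr_n/n = 2π·0.0680/3 = 0.142 nm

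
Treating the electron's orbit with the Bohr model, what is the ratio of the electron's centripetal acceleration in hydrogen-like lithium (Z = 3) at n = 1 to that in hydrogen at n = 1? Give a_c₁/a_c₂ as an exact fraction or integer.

a_c ∝ Z^3 · n^-4
a_c₁/a_c₂ = (3/1)^3 · (1/1)^-4 = 27

27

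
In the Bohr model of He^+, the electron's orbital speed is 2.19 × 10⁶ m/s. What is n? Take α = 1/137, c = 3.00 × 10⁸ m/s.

v_n = Zαc/n ⇒ n = Zαc/v = 2 × 0.00730 × 3.00 × 10⁸ / 2.19 × 10⁶ ≈ 2.00
n = 2

2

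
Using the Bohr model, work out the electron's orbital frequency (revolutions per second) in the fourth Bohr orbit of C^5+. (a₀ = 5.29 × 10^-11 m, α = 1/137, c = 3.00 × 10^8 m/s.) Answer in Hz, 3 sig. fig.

3.71 × 10^15 Hz

r = n²a₀/Z = 1.41 × 10^-10 m, v = Zαc/n = 3.28 × 10^6 m/s
f = v/(2πr) = 3.71 × 10^15 Hz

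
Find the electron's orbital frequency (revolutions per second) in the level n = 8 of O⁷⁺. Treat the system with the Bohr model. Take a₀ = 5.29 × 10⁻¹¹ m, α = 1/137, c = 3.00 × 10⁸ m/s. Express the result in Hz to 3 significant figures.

8.24 × 10¹⁴ Hz

r = n²a₀/Z = 4.23 × 10⁻¹⁰ m, v = Zαc/n = 2.19 × 10⁶ m/s
f = v/(2πr) = 8.24 × 10¹⁴ Hz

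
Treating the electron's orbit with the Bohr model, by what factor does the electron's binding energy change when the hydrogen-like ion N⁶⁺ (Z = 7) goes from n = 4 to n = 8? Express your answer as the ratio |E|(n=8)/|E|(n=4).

|E| ∝ Z^2 · n^-2; with Z fixed, |E| ∝ n^-2.
|E|(n=8)/|E|(n=4) = (8/4)^-2 = 1/4

1/4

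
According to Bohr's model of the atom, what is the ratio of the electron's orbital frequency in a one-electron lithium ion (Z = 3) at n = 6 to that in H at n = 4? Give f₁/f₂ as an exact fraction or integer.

8/3

f ∝ Z^2 · n^-3
f₁/f₂ = (3/1)^2 · (6/4)^-3 = 8/3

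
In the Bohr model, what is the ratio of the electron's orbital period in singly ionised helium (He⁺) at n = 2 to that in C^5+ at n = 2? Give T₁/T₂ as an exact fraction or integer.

T ∝ Z^-2 · n^3
T₁/T₂ = (2/6)^-2 · (2/2)^3 = 9

9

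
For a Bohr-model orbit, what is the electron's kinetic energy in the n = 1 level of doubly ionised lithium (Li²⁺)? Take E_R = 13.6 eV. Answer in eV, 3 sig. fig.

For a Coulomb orbit the virial theorem gives K = −E_n.
E_n = −E_R·Z²/n², so K = E_R·Z²/n² = 13.6 × 3²/1² = 122 eV

122 eV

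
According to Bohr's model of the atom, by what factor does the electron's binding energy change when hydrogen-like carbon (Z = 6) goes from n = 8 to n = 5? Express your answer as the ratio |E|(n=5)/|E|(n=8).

64/25

|E| ∝ Z^2 · n^-2; with Z fixed, |E| ∝ n^-2.
|E|(n=5)/|E|(n=8) = (5/8)^-2 = 64/25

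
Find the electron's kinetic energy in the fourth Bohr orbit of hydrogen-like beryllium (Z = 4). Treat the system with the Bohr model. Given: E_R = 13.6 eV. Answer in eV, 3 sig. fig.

For a Coulomb orbit the virial theorem gives K = −E_n.
E_n = −E_R·Z²/n², so K = E_R·Z²/n² = 13.6 × 4²/4² = 13.6 eV

13.6 eV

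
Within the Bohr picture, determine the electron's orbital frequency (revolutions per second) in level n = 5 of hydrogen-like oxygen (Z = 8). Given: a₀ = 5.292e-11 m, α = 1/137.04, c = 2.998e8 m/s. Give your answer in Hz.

3.369e15 Hz

r = n²a₀/Z = 1.654e-10 m, v = Zαc/n = 3.500e6 m/s
f = v/(2πr) = 3.369e15 Hz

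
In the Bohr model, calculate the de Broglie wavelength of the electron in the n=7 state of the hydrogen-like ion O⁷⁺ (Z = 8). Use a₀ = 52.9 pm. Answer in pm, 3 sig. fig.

The Bohr quantisation condition is nλ = 2πr_n.
r_n = n²a₀/Z = 324 pm
λ = 2πr_n/n = 2π·324/7 = 291 pm

291 pm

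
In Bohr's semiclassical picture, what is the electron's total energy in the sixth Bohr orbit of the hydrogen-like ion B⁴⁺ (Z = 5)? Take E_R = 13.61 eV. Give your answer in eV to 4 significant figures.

-9.451 eV

E_n = −E_R·Z²/n² = −13.61 × 5²/6² = -9.451 eV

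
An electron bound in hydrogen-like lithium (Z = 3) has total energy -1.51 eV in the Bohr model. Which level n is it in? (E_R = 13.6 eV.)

9

E_n = −E_R Z²/n² ⇒ n² = E_R Z²/(−E_n) = 13.6 × 3² / 1.51 ≈ 81.06
n = 9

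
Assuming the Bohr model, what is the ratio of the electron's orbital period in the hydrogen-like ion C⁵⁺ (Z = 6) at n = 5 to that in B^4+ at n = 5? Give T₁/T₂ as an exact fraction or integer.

25/36

T ∝ Z^-2 · n^3
T₁/T₂ = (6/5)^-2 · (5/5)^3 = 25/36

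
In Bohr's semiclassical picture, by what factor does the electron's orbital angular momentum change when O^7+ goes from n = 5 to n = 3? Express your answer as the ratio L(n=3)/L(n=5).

L = nℏ depends only on n, so L ∝ n.
L(n=3)/L(n=5) = (3/5)^1 = 3/5

3/5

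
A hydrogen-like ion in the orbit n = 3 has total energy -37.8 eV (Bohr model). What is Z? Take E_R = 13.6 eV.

5

E_n = −E_R Z²/n² ⇒ Z² = −E_n n²/E_R = 37.8 × 3² / 13.6 ≈ 25.01
Z = 5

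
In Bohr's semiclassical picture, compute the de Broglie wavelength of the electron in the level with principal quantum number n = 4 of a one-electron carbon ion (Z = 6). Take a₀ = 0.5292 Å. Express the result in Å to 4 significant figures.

2.217 Å

The Bohr quantisation condition is nλ = 2πr_n.
r_n = n²a₀/Z = 1.411 Å
λ = 2πr_n/n = 2π·1.411/4 = 2.217 Å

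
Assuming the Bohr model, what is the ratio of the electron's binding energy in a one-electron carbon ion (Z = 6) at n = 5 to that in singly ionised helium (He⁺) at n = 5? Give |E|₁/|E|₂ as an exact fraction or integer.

|E| ∝ Z^2 · n^-2
|E|₁/|E|₂ = (6/2)^2 · (5/5)^-2 = 9

9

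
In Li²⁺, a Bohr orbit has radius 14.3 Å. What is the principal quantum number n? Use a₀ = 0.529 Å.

9

r_n = n²a₀/Z ⇒ n² = rZ/a₀ = 14.3 × 3 / 0.529 ≈ 81.10
n = 9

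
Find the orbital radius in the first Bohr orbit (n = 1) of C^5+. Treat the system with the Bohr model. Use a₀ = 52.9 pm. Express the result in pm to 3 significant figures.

8.82 pm

r_n = n²a₀/Z = 1² × 52.9 / 6
    = 1 × 52.9 / 6 = 8.82 pm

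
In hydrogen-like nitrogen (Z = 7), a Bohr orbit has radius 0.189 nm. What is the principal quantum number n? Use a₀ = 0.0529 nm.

5

r_n = n²a₀/Z ⇒ n² = rZ/a₀ = 0.189 × 7 / 0.0529 ≈ 25.01
n = 5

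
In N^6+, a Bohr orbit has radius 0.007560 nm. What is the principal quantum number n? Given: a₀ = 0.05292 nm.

r_n = n²a₀/Z ⇒ n² = rZ/a₀ = 0.007560 × 7 / 0.05292 ≈ 1.00
n = 1

1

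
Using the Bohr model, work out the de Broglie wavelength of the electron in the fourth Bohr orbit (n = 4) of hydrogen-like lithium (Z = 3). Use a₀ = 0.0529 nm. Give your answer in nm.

The Bohr quantisation condition is nλ = 2πr_n.
r_n = n²a₀/Z = 0.282 nm
λ = 2πr_n/n = 2π·0.282/4 = 0.443 nm

0.443 nm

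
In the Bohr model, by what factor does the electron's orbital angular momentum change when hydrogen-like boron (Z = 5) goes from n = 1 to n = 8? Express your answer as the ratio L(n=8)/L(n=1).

L = nℏ depends only on n, so L ∝ n.
L(n=8)/L(n=1) = (8/1)^1 = 8

8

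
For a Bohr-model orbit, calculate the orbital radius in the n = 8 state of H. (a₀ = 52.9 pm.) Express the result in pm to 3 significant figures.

3390 pm

r_n = n²a₀/Z = 8² × 52.9 / 1
    = 64 × 52.9 / 1 = 3390 pm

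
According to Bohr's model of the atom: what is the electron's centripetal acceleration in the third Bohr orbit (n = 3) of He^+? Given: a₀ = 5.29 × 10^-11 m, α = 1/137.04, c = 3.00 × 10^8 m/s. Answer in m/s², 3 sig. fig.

r = n²a₀/Z = 2.38 × 10^-10 m, v = Zαc/n = 1.46 × 10^6 m/s
a = v²/r = (1.46 × 10^6)² / 2.38 × 10^-10 = 8.95 × 10^21 m/s²

8.95 × 10^21 m/s²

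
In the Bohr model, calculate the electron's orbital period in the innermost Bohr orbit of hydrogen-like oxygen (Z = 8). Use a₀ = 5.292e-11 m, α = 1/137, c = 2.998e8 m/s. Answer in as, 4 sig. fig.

2.374 as

r = n²a₀/Z = 1²·5.292e-11/8 = 6.615e-12 m
v = Zαc/n = 8·0.007299·2.998e8/1 = 1.751e7 m/s
T = 2πr/v = 2.374e-18 s = 2.374 as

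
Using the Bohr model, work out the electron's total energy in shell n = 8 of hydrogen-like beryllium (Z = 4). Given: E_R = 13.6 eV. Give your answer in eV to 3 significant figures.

-3.40 eV

E_n = −E_R·Z²/n² = −13.6 × 4²/8² = -3.40 eV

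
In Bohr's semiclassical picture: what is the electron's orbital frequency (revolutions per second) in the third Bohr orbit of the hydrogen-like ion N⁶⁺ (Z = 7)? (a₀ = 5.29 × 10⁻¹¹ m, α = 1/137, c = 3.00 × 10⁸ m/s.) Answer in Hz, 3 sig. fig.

r = n²a₀/Z = 6.80 × 10⁻¹¹ m, v = Zαc/n = 5.11 × 10⁶ m/s
f = v/(2πr) = 1.20 × 10¹⁶ Hz

1.20 × 10¹⁶ Hz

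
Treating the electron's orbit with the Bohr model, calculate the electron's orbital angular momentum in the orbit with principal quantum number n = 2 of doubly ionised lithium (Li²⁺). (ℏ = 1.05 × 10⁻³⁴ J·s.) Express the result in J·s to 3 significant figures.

2.10 × 10⁻³⁴ J·s

L_n = nℏ = 2 × 1.05 × 10⁻³⁴ = 2.10 × 10⁻³⁴ J·s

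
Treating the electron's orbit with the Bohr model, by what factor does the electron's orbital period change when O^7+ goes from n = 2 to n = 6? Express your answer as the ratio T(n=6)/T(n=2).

27

T ∝ Z^-2 · n^3; with Z fixed, T ∝ n^3.
T(n=6)/T(n=2) = (6/2)^3 = 27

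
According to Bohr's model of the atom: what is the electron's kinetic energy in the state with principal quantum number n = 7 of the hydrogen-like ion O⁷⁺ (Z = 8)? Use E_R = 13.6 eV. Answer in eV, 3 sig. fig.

17.8 eV

For a Coulomb orbit the virial theorem gives K = −E_n.
E_n = −E_R·Z²/n², so K = E_R·Z²/n² = 13.6 × 8²/7² = 17.8 eV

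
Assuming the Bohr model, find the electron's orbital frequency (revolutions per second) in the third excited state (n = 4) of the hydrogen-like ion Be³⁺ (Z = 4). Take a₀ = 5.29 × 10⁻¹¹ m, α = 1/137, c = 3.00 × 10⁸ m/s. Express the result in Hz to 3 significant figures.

1.65 × 10¹⁵ Hz

r = n²a₀/Z = 2.12 × 10⁻¹⁰ m, v = Zαc/n = 2.19 × 10⁶ m/s
f = v/(2πr) = 1.65 × 10¹⁵ Hz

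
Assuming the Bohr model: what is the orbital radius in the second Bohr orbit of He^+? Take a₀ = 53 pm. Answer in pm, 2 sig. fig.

r_n = n²a₀/Z = 2² × 53 / 2
    = 4 × 53 / 2 = 110 pm

110 pm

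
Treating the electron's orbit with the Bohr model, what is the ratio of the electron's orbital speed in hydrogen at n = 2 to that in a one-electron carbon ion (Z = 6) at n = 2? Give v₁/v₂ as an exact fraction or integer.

1/6

v ∝ Z^1 · n^-1
v₁/v₂ = (1/6)^1 · (2/2)^-1 = 1/6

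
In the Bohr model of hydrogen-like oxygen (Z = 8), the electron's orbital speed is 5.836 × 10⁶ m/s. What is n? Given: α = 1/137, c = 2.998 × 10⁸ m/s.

v_n = Zαc/n ⇒ n = Zαc/v = 8 × 0.007299 × 2.998 × 10⁸ / 5.836 × 10⁶ ≈ 3.00
n = 3

3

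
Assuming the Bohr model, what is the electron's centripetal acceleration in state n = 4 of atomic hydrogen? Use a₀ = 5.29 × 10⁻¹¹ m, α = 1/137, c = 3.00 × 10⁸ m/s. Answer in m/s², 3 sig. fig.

r = n²a₀/Z = 8.46 × 10⁻¹⁰ m, v = Zαc/n = 5.47 × 10⁵ m/s
a = v²/r = (5.47 × 10⁵)² / 8.46 × 10⁻¹⁰ = 3.54 × 10²⁰ m/s²

3.54 × 10²⁰ m/s²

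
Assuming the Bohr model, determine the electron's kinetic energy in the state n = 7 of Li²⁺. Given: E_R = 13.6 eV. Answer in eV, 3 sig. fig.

For a Coulomb orbit the virial theorem gives K = −E_n.
E_n = −E_R·Z²/n², so K = E_R·Z²/n² = 13.6 × 3²/7² = 2.50 eV

2.50 eV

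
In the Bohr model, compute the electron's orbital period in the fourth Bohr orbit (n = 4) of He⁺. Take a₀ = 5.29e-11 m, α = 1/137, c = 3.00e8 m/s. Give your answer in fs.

2.43 fs

r = n²a₀/Z = 4²·5.29e-11/2 = 4.23e-10 m
v = Zαc/n = 2·0.00730·3.00e8/4 = 1.09e6 m/s
T = 2πr/v = 2.43e-15 s = 2.43 fs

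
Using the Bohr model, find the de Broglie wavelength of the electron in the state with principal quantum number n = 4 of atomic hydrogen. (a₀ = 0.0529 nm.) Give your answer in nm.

The Bohr quantisation condition is nλ = 2πr_n.
r_n = n²a₀/Z = 0.846 nm
λ = 2πr_n/n = 2π·0.846/4 = 1.33 nm

1.33 nm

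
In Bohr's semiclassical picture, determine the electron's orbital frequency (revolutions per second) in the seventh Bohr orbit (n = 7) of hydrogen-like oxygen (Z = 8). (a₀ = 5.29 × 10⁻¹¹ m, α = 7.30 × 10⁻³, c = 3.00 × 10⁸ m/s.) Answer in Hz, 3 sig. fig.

1.23 × 10¹⁵ Hz

r = n²a₀/Z = 3.24 × 10⁻¹⁰ m, v = Zαc/n = 2.50 × 10⁶ m/s
f = v/(2πr) = 1.23 × 10¹⁵ Hz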